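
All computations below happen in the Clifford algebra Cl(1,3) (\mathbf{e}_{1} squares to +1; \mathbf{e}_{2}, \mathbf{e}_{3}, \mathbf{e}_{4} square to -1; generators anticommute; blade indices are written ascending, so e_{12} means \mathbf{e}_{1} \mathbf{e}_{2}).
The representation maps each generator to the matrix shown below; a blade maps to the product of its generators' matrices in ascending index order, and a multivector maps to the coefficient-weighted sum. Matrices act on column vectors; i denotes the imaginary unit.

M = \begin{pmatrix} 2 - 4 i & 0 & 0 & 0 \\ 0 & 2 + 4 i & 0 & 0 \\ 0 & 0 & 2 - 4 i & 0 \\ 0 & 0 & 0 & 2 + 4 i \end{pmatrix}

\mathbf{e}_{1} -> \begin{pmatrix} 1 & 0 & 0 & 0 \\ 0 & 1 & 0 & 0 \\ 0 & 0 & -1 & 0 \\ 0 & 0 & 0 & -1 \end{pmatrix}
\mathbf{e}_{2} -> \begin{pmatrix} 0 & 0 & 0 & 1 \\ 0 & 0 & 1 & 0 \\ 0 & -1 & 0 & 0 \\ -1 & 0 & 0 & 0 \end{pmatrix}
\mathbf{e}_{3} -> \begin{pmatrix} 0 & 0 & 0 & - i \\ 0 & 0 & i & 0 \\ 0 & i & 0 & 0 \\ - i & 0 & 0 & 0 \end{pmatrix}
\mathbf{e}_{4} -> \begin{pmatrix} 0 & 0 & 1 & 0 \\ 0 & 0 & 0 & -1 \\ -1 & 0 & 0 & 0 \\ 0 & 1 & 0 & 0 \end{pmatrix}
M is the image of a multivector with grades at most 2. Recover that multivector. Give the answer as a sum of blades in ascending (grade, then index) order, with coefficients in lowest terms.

Method: the blade images are trace-orthogonal — tr(rho(e_A) rho(e_B)^-1) = 4 if A = B and 0 otherwise — and rho(e_A)^-1 = (e_A)^2 * rho(e_A) with (e_A)^2 = +1 or -1, so the coefficient of e_A in the preimage is (e_A)^2 * tr(M rho(e_A))/4.
Nonzero projections over blades of grade <= 2: 1: (1)^2 = +1, tr(M 1) = 8, coefficient 2; e_{23}: (e_{23})^2 = -1, tr(M rho(e_{23})) = -16, coefficient 4. Every other blade of grade <= 2 projects to 0.
Answer: 2 + 4 e_{23}


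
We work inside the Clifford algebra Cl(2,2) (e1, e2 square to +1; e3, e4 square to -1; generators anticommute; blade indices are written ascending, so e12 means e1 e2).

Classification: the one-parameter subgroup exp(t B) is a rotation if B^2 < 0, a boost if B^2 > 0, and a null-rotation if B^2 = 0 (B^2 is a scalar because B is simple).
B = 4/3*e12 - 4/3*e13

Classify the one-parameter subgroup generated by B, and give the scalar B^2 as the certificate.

B^2 term by term: the squares give (4/3)^2*(e12)^2 + (-4/3)^2*(e13)^2 = 16/9*(-1) + 16/9*(+1) = 0 (each basis 2-blade squares to minus the product of its generators' squares); cross terms between blades sharing an index anticommute and cancel. So B^2 = 0.
Answer: null-rotation, certificate B^2 = 0. Key observation: B^2 = 0 is a conjugation invariant, so its sign decides the class regardless of the surface form of B.


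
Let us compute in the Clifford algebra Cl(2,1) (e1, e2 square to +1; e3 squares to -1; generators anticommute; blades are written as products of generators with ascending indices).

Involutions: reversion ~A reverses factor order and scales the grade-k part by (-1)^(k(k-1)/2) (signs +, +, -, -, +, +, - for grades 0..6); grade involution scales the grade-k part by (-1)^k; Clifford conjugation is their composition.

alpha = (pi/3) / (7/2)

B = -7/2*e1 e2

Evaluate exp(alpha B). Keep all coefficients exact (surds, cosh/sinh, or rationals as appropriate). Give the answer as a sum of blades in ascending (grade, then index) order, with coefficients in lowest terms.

B^2 = (-7/2)^2*(e1 e2)^2 = 49/4*(-1) = -49/4 (a basis 2-blade squares to minus the product of its generators' squares).
B^2 = -49/4 — B^2 < 0, so the exponential closes trigonometrically: l = 7/2, alpha*l = pi/3, so exp(alpha B) = cos(pi/3) + (sin(pi/3)/(7/2))*B = 1/2 + (sqrt(3)/7)*B.
Answer: 1/2 - sqrt(3)/2*e1 e2


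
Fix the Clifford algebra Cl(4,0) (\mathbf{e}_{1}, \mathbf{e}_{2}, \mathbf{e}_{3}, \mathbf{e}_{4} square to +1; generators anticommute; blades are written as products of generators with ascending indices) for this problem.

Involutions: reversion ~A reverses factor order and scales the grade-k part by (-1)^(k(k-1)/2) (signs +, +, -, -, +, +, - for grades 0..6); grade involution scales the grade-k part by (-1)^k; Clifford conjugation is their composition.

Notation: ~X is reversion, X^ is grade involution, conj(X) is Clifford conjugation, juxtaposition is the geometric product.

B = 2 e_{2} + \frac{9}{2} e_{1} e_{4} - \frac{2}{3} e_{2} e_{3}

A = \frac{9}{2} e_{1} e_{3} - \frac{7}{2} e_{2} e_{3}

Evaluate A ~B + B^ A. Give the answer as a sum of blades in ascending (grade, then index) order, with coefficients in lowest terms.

first term: \frac{7}{3} + 7 e_{3} - 3 e_{1} e_{2} + \frac{81}{4} e_{3} e_{4} - 9 e_{1} e_{2} e_{3} + \frac{63}{4} e_{1} e_{2} e_{3} e_{4}
second term: -\frac{7}{3} + 7 e_{3} - 3 e_{1} e_{2} + \frac{81}{4} e_{3} e_{4} + 9 e_{1} e_{2} e_{3} - \frac{63}{4} e_{1} e_{2} e_{3} e_{4}
Answer: 14 e_{3} - 6 e_{1} e_{2} + \frac{81}{2} e_{3} e_{4}


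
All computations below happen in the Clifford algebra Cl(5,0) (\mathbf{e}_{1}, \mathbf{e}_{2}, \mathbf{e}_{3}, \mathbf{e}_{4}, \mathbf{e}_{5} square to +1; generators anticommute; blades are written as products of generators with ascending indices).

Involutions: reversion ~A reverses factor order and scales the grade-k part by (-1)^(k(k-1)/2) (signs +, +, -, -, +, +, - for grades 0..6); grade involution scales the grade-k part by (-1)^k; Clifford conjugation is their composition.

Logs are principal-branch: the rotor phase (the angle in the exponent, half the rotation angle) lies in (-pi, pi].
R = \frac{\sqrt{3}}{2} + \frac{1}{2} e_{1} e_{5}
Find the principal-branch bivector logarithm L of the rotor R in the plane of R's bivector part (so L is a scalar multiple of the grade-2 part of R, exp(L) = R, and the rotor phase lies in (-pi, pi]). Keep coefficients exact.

The scalar part of R is \frac{\sqrt{3}}{2}, so the principal-branch rotor phase is pinned; divide the bivector part by its sine to get the unit plane — L is the phase times that plane.
Concretely: cos(phase) = \frac{\sqrt{3}}{2} gives phase = ±\frac{\pi}{6}, and since phase/sin(phase) is even the sign is immaterial: L = (phase/sin(phase)) * <R>_2 = (\frac{\pi}{3}) * <R>_2.
Answer: \frac{\pi}{6} e_{1} e_{5}


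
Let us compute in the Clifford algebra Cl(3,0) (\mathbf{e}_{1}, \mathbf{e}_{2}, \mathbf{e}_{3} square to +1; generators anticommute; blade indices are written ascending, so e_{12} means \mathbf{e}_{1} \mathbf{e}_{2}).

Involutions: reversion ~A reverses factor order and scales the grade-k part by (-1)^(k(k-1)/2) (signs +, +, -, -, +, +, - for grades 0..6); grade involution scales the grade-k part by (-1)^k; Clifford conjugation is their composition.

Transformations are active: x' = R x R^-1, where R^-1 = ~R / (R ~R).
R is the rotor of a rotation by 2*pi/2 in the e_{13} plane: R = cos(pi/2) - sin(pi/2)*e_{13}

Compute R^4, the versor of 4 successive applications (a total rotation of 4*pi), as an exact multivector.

Because a rotor carries half the rotation angle, composing 4 copies of this e_{13}-plane rotor multiplies the phase: 4*(pi/2) = 2 \pi, hence R^4 = cos(2 \pi) - sin(2 \pi)*e_{13}.
cos(2 \pi) = 1 and sin(2 \pi) = 0, so R^4 = 1. The total rotation 4*pi is 2 full turns, so every vector returns to itself, yet the rotor is +1, back on the identity sheet (an even number of 2*pi turns).
Answer: 1


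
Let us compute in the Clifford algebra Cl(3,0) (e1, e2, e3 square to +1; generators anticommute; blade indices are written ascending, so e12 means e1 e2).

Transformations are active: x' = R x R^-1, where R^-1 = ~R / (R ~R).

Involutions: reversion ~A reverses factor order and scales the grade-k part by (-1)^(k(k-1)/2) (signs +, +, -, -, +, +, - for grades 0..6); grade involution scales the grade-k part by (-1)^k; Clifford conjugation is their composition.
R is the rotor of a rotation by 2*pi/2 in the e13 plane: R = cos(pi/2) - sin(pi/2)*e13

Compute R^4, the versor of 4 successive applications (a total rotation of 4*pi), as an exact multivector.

Because a rotor carries half the rotation angle, composing 4 copies of this e13-plane rotor multiplies the phase: 4*(pi/2) = 2*pi, hence R^4 = cos(2*pi) - sin(2*pi)*e13.
cos(2*pi) = 1 and sin(2*pi) = 0, so R^4 = 1. The total rotation 4*pi is 2 full turns, so every vector returns to itself, yet the rotor is +1, back on the identity sheet (an even number of 2*pi turns).
Answer: 1


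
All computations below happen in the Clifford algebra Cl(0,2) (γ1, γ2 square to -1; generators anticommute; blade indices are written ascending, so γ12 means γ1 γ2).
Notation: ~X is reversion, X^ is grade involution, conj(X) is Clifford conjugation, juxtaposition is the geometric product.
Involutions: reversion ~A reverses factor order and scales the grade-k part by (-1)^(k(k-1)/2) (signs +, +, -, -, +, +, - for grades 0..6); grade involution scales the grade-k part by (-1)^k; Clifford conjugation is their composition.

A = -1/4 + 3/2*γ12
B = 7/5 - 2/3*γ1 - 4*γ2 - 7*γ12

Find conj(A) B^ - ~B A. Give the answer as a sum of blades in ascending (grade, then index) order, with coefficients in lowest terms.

first term: -217/20 + 35/6*γ1 - 2*γ2 - 7/20*γ12
second term: -217/20 - 35/6*γ1 + 2*γ2 + 7/20*γ12
Answer: 35/3*γ1 - 4*γ2 - 7/10*γ12


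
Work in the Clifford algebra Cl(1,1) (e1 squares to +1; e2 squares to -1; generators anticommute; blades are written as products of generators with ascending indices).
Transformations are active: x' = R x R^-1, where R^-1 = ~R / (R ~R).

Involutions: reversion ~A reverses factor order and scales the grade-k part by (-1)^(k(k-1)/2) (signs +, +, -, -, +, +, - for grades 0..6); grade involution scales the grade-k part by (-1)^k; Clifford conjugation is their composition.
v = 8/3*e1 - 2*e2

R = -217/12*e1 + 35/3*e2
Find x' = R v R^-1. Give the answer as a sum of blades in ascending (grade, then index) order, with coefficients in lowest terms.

~R = -217/12*e1 + 35/3*e2, and R ~R = 9163/48, so R^-1 = ~R / (9163/48).
R v = -224/9 + 91/18*e1 e2
Answer: 3448/1683*e1 - 1754/1683*e2


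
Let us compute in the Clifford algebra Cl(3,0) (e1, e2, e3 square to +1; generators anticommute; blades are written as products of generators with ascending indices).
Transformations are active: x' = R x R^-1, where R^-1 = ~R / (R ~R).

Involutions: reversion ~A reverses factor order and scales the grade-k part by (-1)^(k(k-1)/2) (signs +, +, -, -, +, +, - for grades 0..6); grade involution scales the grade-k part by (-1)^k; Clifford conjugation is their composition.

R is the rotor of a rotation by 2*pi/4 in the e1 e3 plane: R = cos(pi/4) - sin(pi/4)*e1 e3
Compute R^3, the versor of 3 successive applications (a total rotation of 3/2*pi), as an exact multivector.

The rotor phase is half the rotation angle and phases add under composition, so 3 steps in the e1 e3 plane accumulate phase 3*(pi/4) = 3*pi/4: R^3 = cos(3*pi/4) - sin(3*pi/4)*e1 e3.
cos(3*pi/4) = -sqrt(2)/2 and sin(3*pi/4) = sqrt(2)/2, so R^3 = -sqrt(2)/2 - sqrt(2)/2*e1 e3. The net rotation is 3/2*pi; the rotor keeps the half-angle phase exactly.
Answer: -sqrt(2)/2 - sqrt(2)/2*e1 e3


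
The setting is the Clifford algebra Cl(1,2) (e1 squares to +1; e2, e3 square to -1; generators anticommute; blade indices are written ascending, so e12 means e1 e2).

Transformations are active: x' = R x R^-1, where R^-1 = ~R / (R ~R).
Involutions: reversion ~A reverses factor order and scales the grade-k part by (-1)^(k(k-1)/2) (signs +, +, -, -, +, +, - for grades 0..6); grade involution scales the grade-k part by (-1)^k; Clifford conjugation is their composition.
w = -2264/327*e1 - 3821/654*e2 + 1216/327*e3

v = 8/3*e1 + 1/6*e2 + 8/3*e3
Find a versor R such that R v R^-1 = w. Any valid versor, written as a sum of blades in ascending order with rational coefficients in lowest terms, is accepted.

Construction: equal norms (both -1/36) license R = v + w = -464/109*e1 - 1856/327*e2 + 696/109*e3 — nothing changes along that direction, while (v - w)/2 changes sign, so v maps onto w.
Answer: -464/109*e1 - 1856/327*e2 + 696/109*e3


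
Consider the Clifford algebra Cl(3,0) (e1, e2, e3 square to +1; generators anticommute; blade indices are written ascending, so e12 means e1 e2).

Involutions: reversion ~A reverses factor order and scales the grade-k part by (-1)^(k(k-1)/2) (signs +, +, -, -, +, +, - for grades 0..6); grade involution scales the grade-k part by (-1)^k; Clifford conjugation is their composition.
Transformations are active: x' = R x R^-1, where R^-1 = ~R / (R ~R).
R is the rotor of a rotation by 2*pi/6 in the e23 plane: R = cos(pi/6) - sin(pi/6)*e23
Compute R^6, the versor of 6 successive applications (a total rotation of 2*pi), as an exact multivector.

Half-angle bookkeeping: 6 applications in e23 add up to rotor phase 6*pi/6 = pi, so R^6 = cos(pi) - sin(pi)*e23.
cos(pi) = -1 and sin(pi) = 0, so R^6 = -1. The total rotation 2*pi is 1 full turn, so every vector returns to itself, yet the rotor is -1, on the OTHER sheet of the double cover (an odd number of 2*pi turns).
Answer: -1


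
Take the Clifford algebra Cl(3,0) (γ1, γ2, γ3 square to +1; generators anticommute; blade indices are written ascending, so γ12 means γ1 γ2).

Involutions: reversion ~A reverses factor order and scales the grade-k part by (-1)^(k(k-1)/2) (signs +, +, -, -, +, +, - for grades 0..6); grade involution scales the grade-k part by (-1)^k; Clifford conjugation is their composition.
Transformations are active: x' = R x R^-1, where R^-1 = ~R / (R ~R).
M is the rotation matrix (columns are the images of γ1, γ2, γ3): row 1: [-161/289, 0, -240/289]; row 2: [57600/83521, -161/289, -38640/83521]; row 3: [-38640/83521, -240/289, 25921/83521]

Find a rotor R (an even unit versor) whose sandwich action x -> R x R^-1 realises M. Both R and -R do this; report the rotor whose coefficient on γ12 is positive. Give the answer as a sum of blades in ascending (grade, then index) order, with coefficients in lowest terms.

Method: write R = a + b12*γ12 + b13*γ13 + b23*γ23 with a^2 + b12^2 + b13^2 + b23^2 = 1 (so R^-1 = ~R). Expanding the columns R e_j ~R gives tr M = 4a^2 - 1 and, from the antisymmetric part, M21 - M12 = -4a*b12, M13 - M31 = 4a*b13, M32 - M23 = -4a*b23.
Here tr M = -67137/83521, so a^2 = (1 + tr M)/4 = 4096/83521 and a = ±64/289. Taking a = 64/289: M21 - M12 = 57600/83521, M13 - M31 = -30720/83521, M32 - M23 = -30720/83521, giving b12 = -225/289, b13 = -120/289, b23 = 120/289, i.e. R = 64/289 - 225/289*γ12 - 120/289*γ13 + 120/289*γ23.
Its γ12 coefficient is negative, so report the other preimage -R.
Answer: -64/289 + 225/289*γ12 + 120/289*γ13 - 120/289*γ23. Note: both R and -R realise this M (trace -67137/83521); the covering map identifies them, and the γ12-coefficient sign is the tie-breaker.


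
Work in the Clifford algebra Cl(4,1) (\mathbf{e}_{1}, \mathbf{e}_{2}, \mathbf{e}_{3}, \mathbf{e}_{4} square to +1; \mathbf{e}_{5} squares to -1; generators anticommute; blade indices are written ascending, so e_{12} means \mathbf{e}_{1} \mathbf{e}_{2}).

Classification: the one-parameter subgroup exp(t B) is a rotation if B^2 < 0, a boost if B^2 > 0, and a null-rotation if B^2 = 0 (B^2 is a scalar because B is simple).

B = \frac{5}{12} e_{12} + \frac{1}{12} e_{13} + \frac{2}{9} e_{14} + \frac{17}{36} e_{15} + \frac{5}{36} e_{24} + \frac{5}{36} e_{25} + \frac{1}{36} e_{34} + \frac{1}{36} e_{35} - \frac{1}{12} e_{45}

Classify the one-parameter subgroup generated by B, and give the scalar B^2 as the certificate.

B^2 term by term: the squares give (\frac{5}{12})^2*(e_{12})^2 + (\frac{1}{12})^2*(e_{13})^2 + (\frac{2}{9})^2*(e_{14})^2 + (\frac{17}{36})^2*(e_{15})^2 + (\frac{5}{36})^2*(e_{24})^2 + (\frac{5}{36})^2*(e_{25})^2 + (\frac{1}{36})^2*(e_{34})^2 + (\frac{1}{36})^2*(e_{35})^2 + (-\frac{1}{12})^2*(e_{45})^2 = \frac{25}{144}*(-1) + \frac{1}{144}*(-1) + \frac{4}{81}*(-1) + \frac{289}{1296}*(+1) + \frac{25}{1296}*(-1) + \frac{25}{1296}*(+1) + \frac{1}{1296}*(-1) + \frac{1}{1296}*(+1) + \frac{1}{144}*(+1) = 0 (each basis 2-blade squares to minus the product of its generators' squares); cross terms between blades sharing an index anticommute and cancel; the commuting (index-disjoint) pairs give grade-4 terms 2*c*c'*(blade product), which cancel blade by blade — e_{1234}: \frac{5}{216} - \frac{5}{216} = 0; e_{1235}: \frac{5}{216} - \frac{5}{216} = 0; e_{1245}: -\frac{5}{72} - \frac{5}{81} + \frac{85}{648} = 0; e_{1345}: -\frac{1}{72} - \frac{1}{81} + \frac{17}{648} = 0; e_{2345}: -\frac{5}{648} + \frac{5}{648} = 0 — confirming B is simple. So B^2 = 0.
Answer: null-rotation, certificate B^2 = 0. B^2 = 0 is basis-independent, so its sign is the whole story.


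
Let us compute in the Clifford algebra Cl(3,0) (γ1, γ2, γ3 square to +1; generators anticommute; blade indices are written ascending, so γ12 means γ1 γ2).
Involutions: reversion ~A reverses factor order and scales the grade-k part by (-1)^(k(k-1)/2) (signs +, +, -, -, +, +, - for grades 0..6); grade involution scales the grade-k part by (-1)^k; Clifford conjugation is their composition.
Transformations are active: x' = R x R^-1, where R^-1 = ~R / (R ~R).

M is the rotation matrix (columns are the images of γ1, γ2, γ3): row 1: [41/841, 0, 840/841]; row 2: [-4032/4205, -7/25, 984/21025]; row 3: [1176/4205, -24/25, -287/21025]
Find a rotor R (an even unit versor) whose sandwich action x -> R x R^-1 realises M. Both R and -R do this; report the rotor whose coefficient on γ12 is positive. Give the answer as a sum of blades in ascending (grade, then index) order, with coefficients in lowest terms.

Method: write R = a + b12*γ12 + b13*γ13 + b23*γ23 with a^2 + b12^2 + b13^2 + b23^2 = 1 (so R^-1 = ~R). Expanding the columns R e_j ~R gives tr M = 4a^2 - 1 and, from the antisymmetric part, M21 - M12 = -4a*b12, M13 - M31 = 4a*b13, M32 - M23 = -4a*b23.
Here tr M = -5149/21025, so a^2 = (1 + tr M)/4 = 3969/21025 and a = ±63/145. Taking a = 63/145: M21 - M12 = -4032/4205, M13 - M31 = 3024/4205, M32 - M23 = -21168/21025, giving b12 = 16/29, b13 = 12/29, b23 = 84/145, i.e. R = 63/145 + 16/29*γ12 + 12/29*γ13 + 84/145*γ23.
Its γ12 coefficient is already positive.
Answer: 63/145 + 16/29*γ12 + 12/29*γ13 + 84/145*γ23. Why the constraint matters: R and -R act identically through the sandwich — M has trace -5149/21025 either way — so only the sign condition on γ12 picks one of the two preimages.


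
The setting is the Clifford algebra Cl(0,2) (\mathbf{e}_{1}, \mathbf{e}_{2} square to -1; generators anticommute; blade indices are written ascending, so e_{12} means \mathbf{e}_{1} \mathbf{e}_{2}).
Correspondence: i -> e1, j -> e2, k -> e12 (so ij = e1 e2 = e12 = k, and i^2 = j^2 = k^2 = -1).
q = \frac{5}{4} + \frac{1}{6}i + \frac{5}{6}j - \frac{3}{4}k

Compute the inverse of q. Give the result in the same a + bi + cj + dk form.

In blades: q = \frac{5}{4} + \frac{1}{6} e_{1} + \frac{5}{6} e_{2} - \frac{3}{4} e_{12}.
With qbar = \frac{5}{4} - \frac{1}{6} e_{1} - \frac{5}{6} e_{2} + \frac{3}{4} e_{12} (scalar fixed, mapped units negated), q qbar = \frac{205}{72} (the sum of squared coefficients), so q^-1 = qbar / (\frac{205}{72}) = \frac{18}{41} - \frac{12}{205} e_{1} - \frac{12}{41} e_{2} + \frac{54}{205} e_{12}; translating back:
Answer: \frac{18}{41} - \frac{12}{205}i - \frac{12}{41}j + \frac{54}{205}k


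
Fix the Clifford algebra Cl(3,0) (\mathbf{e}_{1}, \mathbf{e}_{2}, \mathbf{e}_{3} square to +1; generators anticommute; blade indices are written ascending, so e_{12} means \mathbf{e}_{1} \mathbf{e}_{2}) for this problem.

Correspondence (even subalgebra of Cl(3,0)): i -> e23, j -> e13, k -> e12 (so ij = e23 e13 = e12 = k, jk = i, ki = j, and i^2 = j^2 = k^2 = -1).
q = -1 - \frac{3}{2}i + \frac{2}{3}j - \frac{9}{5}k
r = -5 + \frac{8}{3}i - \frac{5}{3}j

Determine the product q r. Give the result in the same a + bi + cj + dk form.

In blades: q = -1 - \frac{9}{5} e_{12} + \frac{2}{3} e_{13} - \frac{3}{2} e_{23}, r = -5 - \frac{5}{3} e_{13} + \frac{8}{3} e_{23}.
Distribute q over r term by term (generator squares from the signature, products reordered to ascending indices): (-1)*r = 5 + \frac{5}{3} e_{13} - \frac{8}{3} e_{23}; (-\frac{9}{5} e_{12})*r = 9 e_{12} - \frac{24}{5} e_{13} - 3 e_{23}; (\frac{2}{3} e_{13})*r = \frac{10}{9} - \frac{16}{9} e_{12} - \frac{10}{3} e_{13}; (-\frac{3}{2} e_{23})*r = 4 + \frac{5}{2} e_{12} + \frac{15}{2} e_{23}.
Sum: \frac{91}{9} + \frac{175}{18} e_{12} - \frac{97}{15} e_{13} + \frac{11}{6} e_{23}; translating back through the correspondence:
Answer: \frac{91}{9} + \frac{11}{6}i - \frac{97}{15}j + \frac{175}{18}k


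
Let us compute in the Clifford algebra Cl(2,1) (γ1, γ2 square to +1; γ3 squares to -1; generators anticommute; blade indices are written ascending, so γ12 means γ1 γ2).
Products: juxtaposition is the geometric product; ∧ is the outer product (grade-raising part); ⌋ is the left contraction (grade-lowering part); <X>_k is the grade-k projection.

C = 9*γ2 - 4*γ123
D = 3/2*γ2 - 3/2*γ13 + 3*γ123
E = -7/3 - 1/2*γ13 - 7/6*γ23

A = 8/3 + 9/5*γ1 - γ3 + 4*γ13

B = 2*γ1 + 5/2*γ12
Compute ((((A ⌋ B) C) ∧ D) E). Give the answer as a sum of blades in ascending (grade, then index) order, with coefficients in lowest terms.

step 1: 18/5 + 16/3*γ1 + 9/2*γ2 + 20/3*γ12
step 2: 81/2 + 60*γ1 + 162/5*γ2 + 80/3*γ3 + 48*γ12 + 18*γ13 - 64/3*γ23 - 72/5*γ123
step 3: 243/4*γ2 + 90*γ12 - 243/4*γ13 - 40*γ23 + 1431/10*γ123
step 4: 1849/24 - 3339/20*γ1 - 351/5*γ2 - 567/8*γ3 - 1273/8*γ12 + 147/4*γ13 + 415/3*γ23 - 12141/40*γ123
Answer: 1849/24 - 3339/20*γ1 - 351/5*γ2 - 567/8*γ3 - 1273/8*γ12 + 147/4*γ13 + 415/3*γ23 - 12141/40*γ123


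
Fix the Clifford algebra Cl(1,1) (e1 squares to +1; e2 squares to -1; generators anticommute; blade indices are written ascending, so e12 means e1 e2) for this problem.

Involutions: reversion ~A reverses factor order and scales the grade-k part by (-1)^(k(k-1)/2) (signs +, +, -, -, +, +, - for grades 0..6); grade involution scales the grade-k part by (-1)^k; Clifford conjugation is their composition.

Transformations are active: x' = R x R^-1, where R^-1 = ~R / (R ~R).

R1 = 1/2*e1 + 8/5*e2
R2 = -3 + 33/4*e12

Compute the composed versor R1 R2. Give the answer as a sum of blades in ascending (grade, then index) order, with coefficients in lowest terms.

Distribute over the terms of R1 (each basis-blade product reordered to ascending indices, repeated generators contracted through their squares):
(1/2*e1) R2 = -3/2*e1 + 33/8*e2
(8/5*e2) R2 = 66/5*e1 - 24/5*e2
Summing the partial products and collecting blades:
Answer: 117/10*e1 - 27/40*e2


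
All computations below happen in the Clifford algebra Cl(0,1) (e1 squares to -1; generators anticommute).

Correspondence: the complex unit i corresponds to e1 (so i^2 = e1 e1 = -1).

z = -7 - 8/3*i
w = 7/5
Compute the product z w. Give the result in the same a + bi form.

In blades: z = -7 - 8/3*e1, w = 7/5.
Distribute z over w term by term (generator squares from the signature, products reordered to ascending indices): (-7)*w = -49/5; (-8/3*e1)*w = -56/15*e1.
Sum: -49/5 - 56/15*e1; translating back through the correspondence:
Answer: -49/5 - 56/15*i


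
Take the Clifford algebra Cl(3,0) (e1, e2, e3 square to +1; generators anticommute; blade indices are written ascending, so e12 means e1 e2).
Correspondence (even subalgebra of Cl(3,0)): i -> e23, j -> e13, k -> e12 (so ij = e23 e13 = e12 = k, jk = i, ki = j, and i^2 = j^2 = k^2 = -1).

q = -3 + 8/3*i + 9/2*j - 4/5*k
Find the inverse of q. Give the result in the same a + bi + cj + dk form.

In blades: q = -3 - 4/5*e12 + 9/2*e13 + 8/3*e23.
With qbar = -3 + 4/5*e12 - 9/2*e13 - 8/3*e23 (scalar fixed, mapped units negated), q qbar = 33301/900 (the sum of squared coefficients), so q^-1 = qbar / (33301/900) = -2700/33301 + 720/33301*e12 - 4050/33301*e13 - 2400/33301*e23; translating back:
Answer: -2700/33301 - 2400/33301*i - 4050/33301*j + 720/33301*k


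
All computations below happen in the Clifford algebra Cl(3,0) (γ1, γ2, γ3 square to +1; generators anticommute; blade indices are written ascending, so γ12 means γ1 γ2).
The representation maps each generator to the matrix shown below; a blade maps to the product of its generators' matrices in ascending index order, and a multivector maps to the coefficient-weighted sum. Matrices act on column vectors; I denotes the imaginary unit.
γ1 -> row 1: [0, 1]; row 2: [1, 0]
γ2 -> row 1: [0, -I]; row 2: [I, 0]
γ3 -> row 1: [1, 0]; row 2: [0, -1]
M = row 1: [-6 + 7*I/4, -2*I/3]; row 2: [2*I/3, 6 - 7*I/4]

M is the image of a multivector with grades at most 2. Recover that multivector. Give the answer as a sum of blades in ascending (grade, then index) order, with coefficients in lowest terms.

Method: 1, rho(γ1), rho(γ2), rho(γ3) form a trace-orthogonal basis of the 2x2 complex matrices (tr(X Y) = 2 if X = Y, else 0), so M = m0*1 + m1*rho(γ1) + m2*rho(γ2) + m3*rho(γ3) with m0 = tr(M)/2 = 0, m1 = tr(M rho(γ1))/2 = 0, m2 = tr(M rho(γ2))/2 = 2/3, m3 = tr(M rho(γ3))/2 = -6 + 7*I/4.
Multiplying table entries, the bivector images are rho(γ12) = I*rho(γ3), rho(γ13) = -I*rho(γ2), rho(γ23) = I*rho(γ1); with real blade coefficients the real parts of m0..m3 are the coefficients of 1, γ1, γ2, γ3 and the imaginary parts give the bivectors (γ23: Im m1, γ13: -Im m2, γ12: Im m3).
Answer: 2/3*γ2 - 6*γ3 + 7/4*γ12


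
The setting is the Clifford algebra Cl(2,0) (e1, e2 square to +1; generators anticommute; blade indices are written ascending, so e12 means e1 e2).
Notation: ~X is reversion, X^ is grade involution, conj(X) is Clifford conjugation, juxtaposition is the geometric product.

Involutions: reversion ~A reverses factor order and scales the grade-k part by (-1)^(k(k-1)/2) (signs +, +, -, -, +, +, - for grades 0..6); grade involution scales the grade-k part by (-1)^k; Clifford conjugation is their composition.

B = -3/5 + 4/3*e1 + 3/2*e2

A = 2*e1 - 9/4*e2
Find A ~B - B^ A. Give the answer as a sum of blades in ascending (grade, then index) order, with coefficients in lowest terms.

first term: -17/24 - 6/5*e1 + 27/20*e2 + 6*e12
second term: 17/24 - 6/5*e1 + 27/20*e2 + 6*e12
Answer: -17/12


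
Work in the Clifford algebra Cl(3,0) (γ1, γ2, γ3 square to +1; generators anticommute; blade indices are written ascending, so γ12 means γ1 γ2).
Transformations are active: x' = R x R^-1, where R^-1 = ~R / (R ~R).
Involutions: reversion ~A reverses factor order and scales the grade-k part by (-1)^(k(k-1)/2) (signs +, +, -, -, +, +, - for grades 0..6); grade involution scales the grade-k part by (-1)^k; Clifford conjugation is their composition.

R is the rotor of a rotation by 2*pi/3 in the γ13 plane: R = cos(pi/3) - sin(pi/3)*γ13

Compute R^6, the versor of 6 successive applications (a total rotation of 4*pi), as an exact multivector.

The rotor phase is half the rotation angle and phases add under composition, so 6 steps in the γ13 plane accumulate phase 6*(pi/3) = 2*pi: R^6 = cos(2*pi) - sin(2*pi)*γ13.
cos(2*pi) = 1 and sin(2*pi) = 0, so R^6 = 1. The total rotation 4*pi is 2 full turns, so every vector returns to itself, yet the rotor is +1, back on the identity sheet (an even number of 2*pi turns).
Answer: 1


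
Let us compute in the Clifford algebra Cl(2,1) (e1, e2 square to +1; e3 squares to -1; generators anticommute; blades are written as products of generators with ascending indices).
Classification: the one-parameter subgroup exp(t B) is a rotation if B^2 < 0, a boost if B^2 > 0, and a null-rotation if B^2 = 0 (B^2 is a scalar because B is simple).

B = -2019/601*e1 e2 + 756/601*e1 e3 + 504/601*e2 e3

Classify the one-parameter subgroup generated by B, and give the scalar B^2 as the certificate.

B^2 term by term: the squares give (-2019/601)^2*(e1 e2)^2 + (756/601)^2*(e1 e3)^2 + (504/601)^2*(e2 e3)^2 = 4076361/361201*(-1) + 571536/361201*(+1) + 254016/361201*(+1) = -9 (each basis 2-blade squares to minus the product of its generators' squares); cross terms between blades sharing an index anticommute and cancel. So B^2 = -9.
Answer: rotation, certificate B^2 = -9. Because -9 is invariant under every versor sandwich, the classification follows from its sign alone.


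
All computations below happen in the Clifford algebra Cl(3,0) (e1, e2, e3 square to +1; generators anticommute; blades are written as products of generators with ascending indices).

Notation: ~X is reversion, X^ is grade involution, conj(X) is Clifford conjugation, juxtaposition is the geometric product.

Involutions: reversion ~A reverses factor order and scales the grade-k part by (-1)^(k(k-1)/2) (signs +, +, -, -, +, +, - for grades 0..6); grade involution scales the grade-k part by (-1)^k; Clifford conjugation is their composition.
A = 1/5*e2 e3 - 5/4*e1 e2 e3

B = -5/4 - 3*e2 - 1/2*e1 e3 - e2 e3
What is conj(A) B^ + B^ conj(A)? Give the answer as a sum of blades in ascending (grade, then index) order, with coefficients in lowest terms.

first term: -1/5 - 5/4*e1 + 5/8*e2 + 3/5*e3 + 1/10*e1 e2 + 15/4*e1 e3 + 1/4*e2 e3 + 25/16*e1 e2 e3
second term: -1/5 - 5/4*e1 + 5/8*e2 - 3/5*e3 - 1/10*e1 e2 + 15/4*e1 e3 + 1/4*e2 e3 + 25/16*e1 e2 e3
Answer: -2/5 - 5/2*e1 + 5/4*e2 + 15/2*e1 e3 + 1/2*e2 e3 + 25/8*e1 e2 e3


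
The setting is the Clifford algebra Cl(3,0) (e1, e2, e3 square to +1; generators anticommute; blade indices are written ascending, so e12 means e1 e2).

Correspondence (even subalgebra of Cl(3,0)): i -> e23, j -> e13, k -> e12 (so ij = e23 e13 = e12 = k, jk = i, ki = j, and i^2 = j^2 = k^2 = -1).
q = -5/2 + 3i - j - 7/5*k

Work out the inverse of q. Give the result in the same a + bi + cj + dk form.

In blades: q = -5/2 - 7/5*e12 - e13 + 3*e23.
With qbar = -5/2 + 7/5*e12 + e13 - 3*e23 (scalar fixed, mapped units negated), q qbar = 1821/100 (the sum of squared coefficients), so q^-1 = qbar / (1821/100) = -250/1821 + 140/1821*e12 + 100/1821*e13 - 100/607*e23; translating back:
Answer: -250/1821 - 100/607*i + 100/1821*j + 140/1821*k


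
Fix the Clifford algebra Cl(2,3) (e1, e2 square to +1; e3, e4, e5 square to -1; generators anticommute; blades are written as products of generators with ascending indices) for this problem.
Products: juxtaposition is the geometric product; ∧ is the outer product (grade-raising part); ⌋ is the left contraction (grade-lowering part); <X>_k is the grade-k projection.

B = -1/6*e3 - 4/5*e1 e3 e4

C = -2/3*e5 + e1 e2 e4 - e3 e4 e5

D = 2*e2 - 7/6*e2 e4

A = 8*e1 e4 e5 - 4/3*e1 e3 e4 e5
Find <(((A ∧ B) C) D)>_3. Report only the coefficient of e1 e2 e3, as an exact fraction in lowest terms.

step 1: -4/3*e1 e3 e4 e5
step 2: 4/3*e1 - 8/9*e1 e3 e4 - 4/3*e2 e3 e5
step 3: 8/3*e1 e2 - 8/3*e3 e5 - 28/27*e1 e2 e3 - 14/9*e1 e2 e4 - 14/9*e3 e4 e5 - 16/9*e1 e2 e3 e4
step 4: -28/27*e1 e2 e3 - 14/9*e1 e2 e4 - 14/9*e3 e4 e5
Answer: -28/27


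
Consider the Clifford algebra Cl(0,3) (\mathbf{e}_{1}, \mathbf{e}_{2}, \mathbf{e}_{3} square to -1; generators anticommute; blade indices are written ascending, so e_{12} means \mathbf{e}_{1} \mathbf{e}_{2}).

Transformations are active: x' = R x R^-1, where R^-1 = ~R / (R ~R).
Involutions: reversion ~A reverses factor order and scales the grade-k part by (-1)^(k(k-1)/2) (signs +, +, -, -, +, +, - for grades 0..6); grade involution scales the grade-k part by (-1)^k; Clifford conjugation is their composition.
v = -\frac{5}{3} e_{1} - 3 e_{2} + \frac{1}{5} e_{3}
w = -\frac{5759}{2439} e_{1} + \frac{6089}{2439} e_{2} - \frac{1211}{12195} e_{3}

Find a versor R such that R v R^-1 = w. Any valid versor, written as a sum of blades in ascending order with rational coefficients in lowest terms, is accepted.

Why this works: both vectors square to -\frac{2659}{225}, so q(v) = q(w) and R = v + w = -\frac{9824}{2439} e_{1} - \frac{1228}{2439} e_{2} + \frac{1228}{12195} e_{3} carries v to w — its own direction survives, the complement (v - w)/2 flips.
Answer: -\frac{9824}{2439} e_{1} - \frac{1228}{2439} e_{2} + \frac{1228}{12195} e_{3}


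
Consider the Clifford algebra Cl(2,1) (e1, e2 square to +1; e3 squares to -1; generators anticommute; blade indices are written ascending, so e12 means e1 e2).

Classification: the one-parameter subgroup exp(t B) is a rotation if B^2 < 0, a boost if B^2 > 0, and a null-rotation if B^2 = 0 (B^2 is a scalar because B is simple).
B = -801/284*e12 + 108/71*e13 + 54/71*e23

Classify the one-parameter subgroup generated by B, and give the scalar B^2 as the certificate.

B^2 term by term: the squares give (-801/284)^2*(e12)^2 + (108/71)^2*(e13)^2 + (54/71)^2*(e23)^2 = 641601/80656*(-1) + 11664/5041*(+1) + 2916/5041*(+1) = -81/16 (each basis 2-blade squares to minus the product of its generators' squares); cross terms between blades sharing an index anticommute and cancel. So B^2 = -81/16.
Answer: rotation, certificate B^2 = -81/16. Note: conjugating B changes its blade decomposition but never the scalar B^2 = -81/16, whose sign settles the classification.


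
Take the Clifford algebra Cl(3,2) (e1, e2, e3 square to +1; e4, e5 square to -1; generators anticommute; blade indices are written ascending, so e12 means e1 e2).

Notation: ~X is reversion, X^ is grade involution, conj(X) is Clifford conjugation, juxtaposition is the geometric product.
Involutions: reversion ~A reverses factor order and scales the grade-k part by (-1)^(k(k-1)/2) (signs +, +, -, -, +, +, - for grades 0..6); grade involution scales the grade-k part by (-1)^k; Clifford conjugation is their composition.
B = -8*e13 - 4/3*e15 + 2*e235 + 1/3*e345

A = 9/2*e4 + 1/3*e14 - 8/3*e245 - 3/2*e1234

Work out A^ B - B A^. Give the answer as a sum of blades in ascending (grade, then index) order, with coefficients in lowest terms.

first term: -8/9*e23 + 12*e24 - 8*e34 - 3/2*e35 + 4/9*e45 - 32/9*e124 - 1/2*e125 + 36*e134 + 1/9*e135 - 3*e145 - 11*e2345 + 22*e12345
second term: 8/9*e23 + 12*e24 + 8*e34 - 3/2*e35 - 4/9*e45 + 32/9*e124 - 1/2*e125 + 36*e134 - 1/9*e135 - 3*e145 + 11*e2345 + 22*e12345
Answer: -16/9*e23 - 16*e34 + 8/9*e45 - 64/9*e124 + 2/9*e135 - 22*e2345


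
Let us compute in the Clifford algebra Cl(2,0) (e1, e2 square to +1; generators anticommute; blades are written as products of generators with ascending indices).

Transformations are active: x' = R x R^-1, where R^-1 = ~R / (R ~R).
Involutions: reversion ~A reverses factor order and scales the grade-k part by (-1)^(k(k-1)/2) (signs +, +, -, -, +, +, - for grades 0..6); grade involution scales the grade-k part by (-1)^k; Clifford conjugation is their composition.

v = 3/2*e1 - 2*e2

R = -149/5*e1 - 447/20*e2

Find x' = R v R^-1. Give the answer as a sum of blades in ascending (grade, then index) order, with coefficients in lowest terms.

~R = -149/5*e1 - 447/20*e2, and R ~R = 22201/16, so R^-1 = ~R / (22201/16).
R v = 745/8*e1 e2
Answer: -3/2*e1 + 2*e2


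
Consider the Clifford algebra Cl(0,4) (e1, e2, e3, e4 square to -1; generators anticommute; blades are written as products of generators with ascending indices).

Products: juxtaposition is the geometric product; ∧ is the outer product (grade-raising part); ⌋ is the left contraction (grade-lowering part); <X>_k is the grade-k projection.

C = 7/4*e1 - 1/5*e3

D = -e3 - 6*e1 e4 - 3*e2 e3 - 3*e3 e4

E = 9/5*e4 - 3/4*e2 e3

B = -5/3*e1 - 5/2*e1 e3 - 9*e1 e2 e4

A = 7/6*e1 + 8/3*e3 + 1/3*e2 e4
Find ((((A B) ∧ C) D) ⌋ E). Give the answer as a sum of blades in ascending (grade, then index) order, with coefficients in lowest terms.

step 1: 35/18 - 11/3*e1 + 35/12*e3 + 40/9*e1 e3 + 21/2*e2 e4 - 5/9*e1 e2 e4 - 139/6*e1 e2 e3 e4
step 2: 245/72*e1 - 7/18*e3 - 1049/240*e1 e3 + 147/8*e1 e2 e4 + 21/10*e2 e3 e4 - 1/9*e1 e2 e3 e4
step 3: -7/18 - 1049/240*e1 - 6167/60*e2 + 511/20*e4 + 3067/240*e1 e2 - 245/72*e1 e3 - 3227/240*e1 e4 - 2/3*e2 e3 - 21/10*e2 e4 + 1049/40*e3 e4 - 1169/15*e1 e2 e3 + 1/9*e1 e2 e4 + 511/12*e1 e3 e4 + 147/8*e1 e2 e3 e4
step 4: -4649/100 - 6167/80*e3 - 7/10*e4 + 7/24*e2 e3
Answer: -4649/100 - 6167/80*e3 - 7/10*e4 + 7/24*e2 e3


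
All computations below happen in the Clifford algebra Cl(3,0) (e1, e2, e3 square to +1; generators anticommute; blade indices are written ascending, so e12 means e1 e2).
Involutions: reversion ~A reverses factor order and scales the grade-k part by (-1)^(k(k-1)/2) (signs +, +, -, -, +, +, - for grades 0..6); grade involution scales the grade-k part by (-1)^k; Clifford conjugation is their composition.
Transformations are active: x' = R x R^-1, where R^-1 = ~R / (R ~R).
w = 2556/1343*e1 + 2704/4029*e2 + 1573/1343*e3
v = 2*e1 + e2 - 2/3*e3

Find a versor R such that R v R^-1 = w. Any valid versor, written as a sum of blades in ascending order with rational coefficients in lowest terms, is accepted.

Why this works: both vectors square to 49/9, so q(v) = q(w) and R = v + w = 5242/1343*e1 + 6733/4029*e2 + 2033/4029*e3 carries v to w — its own direction survives, the complement (v - w)/2 flips.
Answer: 5242/1343*e1 + 6733/4029*e2 + 2033/4029*e3


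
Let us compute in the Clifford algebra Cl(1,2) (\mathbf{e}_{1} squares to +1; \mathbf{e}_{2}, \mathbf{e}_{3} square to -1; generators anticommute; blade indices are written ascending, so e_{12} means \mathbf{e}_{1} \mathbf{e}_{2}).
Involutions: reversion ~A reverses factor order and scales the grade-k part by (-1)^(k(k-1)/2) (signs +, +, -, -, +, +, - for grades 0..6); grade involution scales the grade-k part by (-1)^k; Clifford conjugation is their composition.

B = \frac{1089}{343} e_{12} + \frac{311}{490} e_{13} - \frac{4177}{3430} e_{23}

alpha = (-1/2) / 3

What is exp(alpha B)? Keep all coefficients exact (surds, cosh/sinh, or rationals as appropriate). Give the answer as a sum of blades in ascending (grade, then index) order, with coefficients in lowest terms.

B^2 term by term: the squares give (\frac{1089}{343})^2*(e_{12})^2 + (\frac{311}{490})^2*(e_{13})^2 + (-\frac{4177}{3430})^2*(e_{23})^2 = \frac{1185921}{117649}*(+1) + \frac{96721}{240100}*(+1) + \frac{17447329}{11764900}*(-1) = 9 (each basis 2-blade squares to minus the product of its generators' squares); cross terms between blades sharing an index anticommute and cancel. So B^2 = 9.
B^2 = 9 — B^2 > 0, so the exponential closes hyperbolically: l = 3, alpha*l = - \frac{1}{2}, so exp(alpha B) = cosh(- \frac{1}{2}) + (sinh(- \frac{1}{2})/3)*B = \cosh{\left(\frac{1}{2} \right)} + (- \frac{\sinh{\left(\frac{1}{2} \right)}}{3})*B.
Answer: \cosh{\left(\frac{1}{2} \right)} - \frac{363 \sinh{\left(\frac{1}{2} \right)}}{343} e_{12} - \frac{311 \sinh{\left(\frac{1}{2} \right)}}{1470} e_{13} + \frac{4177 \sinh{\left(\frac{1}{2} \right)}}{10290} e_{23}


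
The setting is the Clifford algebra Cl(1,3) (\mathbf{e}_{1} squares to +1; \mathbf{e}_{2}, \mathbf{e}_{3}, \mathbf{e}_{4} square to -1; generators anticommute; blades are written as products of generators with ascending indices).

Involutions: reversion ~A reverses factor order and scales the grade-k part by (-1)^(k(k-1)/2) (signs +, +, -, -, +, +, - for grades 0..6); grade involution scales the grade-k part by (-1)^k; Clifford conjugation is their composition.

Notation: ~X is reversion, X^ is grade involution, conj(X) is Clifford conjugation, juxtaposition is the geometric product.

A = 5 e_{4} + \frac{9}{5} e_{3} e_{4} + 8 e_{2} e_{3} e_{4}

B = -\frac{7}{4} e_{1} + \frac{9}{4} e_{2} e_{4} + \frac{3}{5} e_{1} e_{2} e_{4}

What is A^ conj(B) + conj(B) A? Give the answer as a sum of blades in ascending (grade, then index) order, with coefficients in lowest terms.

first term: \frac{45}{4} e_{2} + 18 e_{3} + 3 e_{1} e_{2} + \frac{24}{5} e_{1} e_{3} + \frac{35}{4} e_{1} e_{4} + \frac{81}{20} e_{2} e_{3} - \frac{27}{25} e_{1} e_{2} e_{3} + \frac{63}{20} e_{1} e_{3} e_{4} + 14 e_{1} e_{2} e_{3} e_{4}
second term: \frac{45}{4} e_{2} - 18 e_{3} - 3 e_{1} e_{2} + \frac{24}{5} e_{1} e_{3} + \frac{35}{4} e_{1} e_{4} - \frac{81}{20} e_{2} e_{3} + \frac{27}{25} e_{1} e_{2} e_{3} + \frac{63}{20} e_{1} e_{3} e_{4} + 14 e_{1} e_{2} e_{3} e_{4}
Answer: \frac{45}{2} e_{2} + \frac{48}{5} e_{1} e_{3} + \frac{35}{2} e_{1} e_{4} + \frac{63}{10} e_{1} e_{3} e_{4} + 28 e_{1} e_{2} e_{3} e_{4}


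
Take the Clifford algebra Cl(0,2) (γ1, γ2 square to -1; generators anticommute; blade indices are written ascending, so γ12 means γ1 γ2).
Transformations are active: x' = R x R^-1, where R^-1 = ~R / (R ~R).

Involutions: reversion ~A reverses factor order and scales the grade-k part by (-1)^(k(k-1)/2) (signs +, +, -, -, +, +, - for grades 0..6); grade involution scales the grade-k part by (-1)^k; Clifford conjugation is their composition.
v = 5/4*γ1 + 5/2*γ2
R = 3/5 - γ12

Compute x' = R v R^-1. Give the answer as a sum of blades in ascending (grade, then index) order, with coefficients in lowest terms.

~R = 3/5 + γ12, and R ~R = 34/25, so R^-1 = ~R / (34/25).
R v = 13/4*γ1 + 1/4*γ2
Answer: 55/34*γ1 - 155/68*γ2
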